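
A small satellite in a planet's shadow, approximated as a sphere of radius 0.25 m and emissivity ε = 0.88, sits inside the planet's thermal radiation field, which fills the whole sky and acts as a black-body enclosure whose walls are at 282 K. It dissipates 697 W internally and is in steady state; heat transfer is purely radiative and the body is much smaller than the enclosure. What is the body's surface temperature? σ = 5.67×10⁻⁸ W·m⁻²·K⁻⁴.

T ≈ 394 K

For a small grey body in a large enclosure, net radiated power = εσA(T⁴ − T_w⁴).
Steady state: P = εσA(T⁴ − T_w⁴) with A = 4πr² = 0.7854 m².
T⁴ = P/(εσA) + T_w⁴ = 697/(0.88·5.67×10⁻⁸·0.7854) + (282)⁴
    = 1.779×10¹⁰ + 6.324×10⁹ = 2.411×10¹⁰ K⁴.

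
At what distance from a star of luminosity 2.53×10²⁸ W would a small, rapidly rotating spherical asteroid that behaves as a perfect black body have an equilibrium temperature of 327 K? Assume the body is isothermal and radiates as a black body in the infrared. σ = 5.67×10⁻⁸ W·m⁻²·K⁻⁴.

d ≈ 8.81×10¹¹ m

For an isothermal black-emitting sphere, (1−a)S·πr² = σ·4πr²·T⁴ ⇒ S = 4σT⁴/(1−a).
S = 4·5.67×10⁻⁸·(327)⁴/1.00 = 2593 W/m².
Flux falls as S = L/(4πd²), so d = √(L/(4πS)) = √(2.53×10²⁸/(4π·2593)).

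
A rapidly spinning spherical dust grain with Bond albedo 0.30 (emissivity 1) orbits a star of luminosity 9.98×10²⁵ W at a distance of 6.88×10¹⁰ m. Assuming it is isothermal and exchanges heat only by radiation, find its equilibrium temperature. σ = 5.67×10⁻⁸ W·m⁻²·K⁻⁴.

First find the stellar flux at distance d: S = L/(4πd²) = 9.98×10²⁵/(4π·(6.88×10¹⁰)²) = 1678 W/m².
For an isothermal sphere, absorbed (1−a)S·πr² = emitted σ·4πr²·T⁴, so T⁴ = (1−a)S/(4σ).
T⁴ = 0.700·1678/(4·5.67×10⁻⁸) = 5.178×10⁹ K⁴.

T ≈ 268 K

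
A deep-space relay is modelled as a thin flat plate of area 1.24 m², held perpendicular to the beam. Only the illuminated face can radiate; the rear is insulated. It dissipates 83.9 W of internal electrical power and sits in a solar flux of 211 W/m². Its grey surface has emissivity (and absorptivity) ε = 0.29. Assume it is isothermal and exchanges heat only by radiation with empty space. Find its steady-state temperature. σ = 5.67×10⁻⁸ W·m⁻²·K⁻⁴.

T ≈ 298 K

At steady state, absorbed solar power + internal power = radiated power.
Absorbed: α·S·A_cross = 0.29·211·1.240 = 75.88 W (cross-section A).
Total input = 75.88 + 83.9 = 159.8 W.
Radiated: εσ·A_surf·T⁴ with A_surf = A = 1.240 m².
T⁴ = 159.8/(0.29·5.67×10⁻⁸·1.240) = 7.836×10⁹ K⁴.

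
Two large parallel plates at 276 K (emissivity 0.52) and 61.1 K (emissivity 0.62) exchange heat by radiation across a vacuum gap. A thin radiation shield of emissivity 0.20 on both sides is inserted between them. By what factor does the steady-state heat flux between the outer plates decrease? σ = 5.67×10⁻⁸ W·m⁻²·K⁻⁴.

Without shield: q₀ = σΔ(T⁴)/(1/ε₁+1/ε₂−1) with denominator 2.536.
With shield the two gaps are in series; the resistances add: (1/ε₁+1/ε_s−1)+(1/ε_s+1/ε₂−1) = 5.923+5.613 = 11.54.
Heat-flux ratio q₀/q = 11.54/2.536.

factor ≈ 4.55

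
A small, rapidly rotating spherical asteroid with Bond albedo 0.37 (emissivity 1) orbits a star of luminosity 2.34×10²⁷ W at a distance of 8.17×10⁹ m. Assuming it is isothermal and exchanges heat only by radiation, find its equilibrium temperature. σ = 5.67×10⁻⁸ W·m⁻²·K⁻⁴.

T ≈ 1670 K

First find the stellar flux at distance d: S = L/(4πd²) = 2.34×10²⁷/(4π·(8.17×10⁹)²) = 2.790×10⁶ W/m².
For an isothermal sphere, absorbed (1−a)S·πr² = emitted σ·4πr²·T⁴, so T⁴ = (1−a)S/(4σ).
T⁴ = 0.630·2.790×10⁶/(4·5.67×10⁻⁸) = 7.749×10¹² K⁴.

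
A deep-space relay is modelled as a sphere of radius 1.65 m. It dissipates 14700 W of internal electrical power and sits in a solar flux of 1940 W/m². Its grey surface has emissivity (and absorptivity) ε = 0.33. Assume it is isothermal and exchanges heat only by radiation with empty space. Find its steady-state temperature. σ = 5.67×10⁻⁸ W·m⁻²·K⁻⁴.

T ≈ 421 K

At steady state, absorbed solar power + internal power = radiated power.
Absorbed: α·S·A_cross = 0.33·1940·8.553 = 5476 W (cross-section πr²).
Total input = 5476 + 14700 = 20180 W.
Radiated: εσ·A_surf·T⁴ with A_surf = 4πr² = 34.21 m².
T⁴ = 20180/(0.33·5.67×10⁻⁸·34.21) = 3.152×10¹⁰ K⁴.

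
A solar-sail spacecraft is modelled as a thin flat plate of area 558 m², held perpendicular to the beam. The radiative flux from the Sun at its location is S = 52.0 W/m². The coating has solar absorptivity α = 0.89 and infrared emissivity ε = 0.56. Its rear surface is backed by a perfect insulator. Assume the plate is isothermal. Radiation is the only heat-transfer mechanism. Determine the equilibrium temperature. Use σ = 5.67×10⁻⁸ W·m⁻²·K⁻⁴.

At equilibrium, absorbed power = emitted power.
Absorbing cross-section = A = 558.0 m²; emitting surface = A = 558.0 m² (ratio 1).
αS·A_cross = εσ·A_surf·T⁴  ⇒  T⁴ = αS/(ε·1σ).
T⁴ = 0.890·52.0/(0.56·1·5.67×10⁻⁸) = 1.458×10⁹ K⁴.
T = (1.458×10⁹)^(1/4).

T ≈ 195 K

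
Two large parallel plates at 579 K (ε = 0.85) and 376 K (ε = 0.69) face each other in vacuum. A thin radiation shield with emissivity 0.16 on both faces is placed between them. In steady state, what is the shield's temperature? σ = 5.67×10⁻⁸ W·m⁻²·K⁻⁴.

In steady state the net flux on the hot side equals that on the cold side.
σ(T₁⁴−T_s⁴)/D₁ = σ(T_s⁴−T₂⁴)/D₂, with D₁ = 1/ε₁+1/ε_s−1 = 6.426, D₂ = 1/ε_s+1/ε₂−1 = 6.699.
Solve for T_s⁴: T_s⁴ = (D₂·T₁⁴ + D₁·T₂⁴)/(D₁+D₂) = 6.715×10¹⁰ K⁴.

T_s ≈ 509 K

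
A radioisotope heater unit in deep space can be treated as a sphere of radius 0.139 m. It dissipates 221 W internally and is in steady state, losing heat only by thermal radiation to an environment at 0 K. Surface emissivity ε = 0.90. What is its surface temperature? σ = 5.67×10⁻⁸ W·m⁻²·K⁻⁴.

Steady state: internal power = radiated power, P = εσA T⁴.
Radiating area A = 4πr² = 0.2428 m².
T⁴ = P/(εσA) = 221/(0.90·5.67×10⁻⁸·0.2428) = 1.784×10¹⁰ K⁴.
T = (1.784×10¹⁰)^(1/4).

T ≈ 365 K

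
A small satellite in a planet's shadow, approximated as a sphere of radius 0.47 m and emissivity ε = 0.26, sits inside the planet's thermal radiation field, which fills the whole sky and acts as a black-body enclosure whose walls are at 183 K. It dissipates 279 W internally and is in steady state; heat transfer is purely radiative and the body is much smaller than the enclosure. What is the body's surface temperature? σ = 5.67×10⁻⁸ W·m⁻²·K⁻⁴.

T ≈ 299 K

For a small grey body in a large enclosure, net radiated power = εσA(T⁴ − T_w⁴).
Steady state: P = εσA(T⁴ − T_w⁴) with A = 4πr² = 2.776 m².
T⁴ = P/(εσA) + T_w⁴ = 279/(0.26·5.67×10⁻⁸·2.776) + (183)⁴
    = 6.818×10⁹ + 1.122×10⁹ = 7.939×10⁹ K⁴.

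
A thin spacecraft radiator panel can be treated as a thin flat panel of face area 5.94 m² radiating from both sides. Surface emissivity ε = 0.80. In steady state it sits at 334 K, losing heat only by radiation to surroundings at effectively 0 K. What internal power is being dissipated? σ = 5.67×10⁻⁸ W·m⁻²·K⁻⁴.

Steady state: P = εσA T⁴.
A = 2·5.94 = 11.88 m²; T⁴ = (334)⁴ = 1.244×10¹⁰ K⁴.
P = 0.80 × 5.67×10⁻⁸ × 11.88 × 1.244×10¹⁰.

P ≈ 6710 W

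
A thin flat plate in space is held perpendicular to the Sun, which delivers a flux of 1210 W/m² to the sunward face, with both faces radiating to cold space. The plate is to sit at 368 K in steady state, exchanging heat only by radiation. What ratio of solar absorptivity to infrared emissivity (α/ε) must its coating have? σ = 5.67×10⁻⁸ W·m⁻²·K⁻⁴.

α/ε ≈ 1.72

Balance: αS·A = εσ·2A·T⁴ ⇒ α/ε = 2σT⁴/S.
α/ε = 2·5.67×10⁻⁸·(368)⁴/1210 = 2·5.67×10⁻⁸·1.834×10¹⁰/1210.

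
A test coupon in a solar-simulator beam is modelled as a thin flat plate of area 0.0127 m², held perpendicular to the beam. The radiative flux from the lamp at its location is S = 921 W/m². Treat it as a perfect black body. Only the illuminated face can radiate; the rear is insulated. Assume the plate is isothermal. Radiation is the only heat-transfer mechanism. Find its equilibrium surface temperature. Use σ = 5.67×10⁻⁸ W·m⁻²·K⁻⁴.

T ≈ 357 K

At equilibrium, absorbed power = emitted power.
Absorbing cross-section = A = 0.01270 m²; emitting surface = A = 0.01270 m² (ratio 1).
S·A_cross = εσ·A_surf·T⁴  ⇒  T⁴ = S/(1σ).
T⁴ = 1.00·921/(1·5.67×10⁻⁸) = 1.624×10¹⁰ K⁴.
T = (1.624×10¹⁰)^(1/4).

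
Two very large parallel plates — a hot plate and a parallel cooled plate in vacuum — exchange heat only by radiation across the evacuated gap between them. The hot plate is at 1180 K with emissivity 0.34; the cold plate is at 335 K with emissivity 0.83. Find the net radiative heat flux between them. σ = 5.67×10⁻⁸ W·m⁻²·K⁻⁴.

q ≈ 34700 W/m²

For two infinite grey parallel plates, q = σ(T₁⁴ − T₂⁴)/(1/ε₁ + 1/ε₂ − 1).
T₁⁴ − T₂⁴ = 1.939×10¹² − 1.259×10¹⁰ = 1.926×10¹² K⁴.
1/ε₁ + 1/ε₂ − 1 = 2.941 + 1.205 − 1 = 3.146.
q = 5.67×10⁻⁸ × 1.926×10¹² / 3.146.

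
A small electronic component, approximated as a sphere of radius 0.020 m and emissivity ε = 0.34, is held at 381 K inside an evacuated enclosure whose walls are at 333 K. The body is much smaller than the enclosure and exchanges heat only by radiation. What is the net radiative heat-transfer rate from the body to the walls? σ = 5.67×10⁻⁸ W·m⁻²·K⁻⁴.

P_net ≈ 0.850 W

For a small grey body in a large enclosure: P_net = εσA(T_body⁴ − T_wall⁴).
A = 4πr² = 0.005027 m²; T_body⁴ − T_wall⁴ = 2.107×10¹⁰ − 1.230×10¹⁰ = 8.775×10⁹ K⁴.
|P_net| = 0.34·5.67×10⁻⁸·0.005027·8.775×10⁹.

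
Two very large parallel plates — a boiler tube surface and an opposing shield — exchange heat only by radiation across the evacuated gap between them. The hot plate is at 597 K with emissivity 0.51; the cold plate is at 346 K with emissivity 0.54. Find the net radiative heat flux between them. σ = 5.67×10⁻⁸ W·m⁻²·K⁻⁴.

q ≈ 2270 W/m²

For two infinite grey parallel plates, q = σ(T₁⁴ − T₂⁴)/(1/ε₁ + 1/ε₂ − 1).
T₁⁴ − T₂⁴ = 1.270×10¹¹ − 1.433×10¹⁰ = 1.127×10¹¹ K⁴.
1/ε₁ + 1/ε₂ − 1 = 1.961 + 1.852 − 1 = 2.813.
q = 5.67×10⁻⁸ × 1.127×10¹¹ / 2.813.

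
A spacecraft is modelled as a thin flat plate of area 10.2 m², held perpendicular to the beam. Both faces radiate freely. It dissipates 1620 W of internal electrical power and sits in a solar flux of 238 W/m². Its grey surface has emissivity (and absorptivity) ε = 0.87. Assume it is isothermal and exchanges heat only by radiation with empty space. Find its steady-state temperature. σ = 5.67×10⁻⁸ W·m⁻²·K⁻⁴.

T ≈ 247 K

At steady state, absorbed solar power + internal power = radiated power.
Absorbed: α·S·A_cross = 0.87·238·10.20 = 2112 W (cross-section A).
Total input = 2112 + 1620 = 3732 W.
Radiated: εσ·A_surf·T⁴ with A_surf = 2A = 20.40 m².
T⁴ = 3732/(0.87·5.67×10⁻⁸·20.40) = 3.709×10⁹ K⁴.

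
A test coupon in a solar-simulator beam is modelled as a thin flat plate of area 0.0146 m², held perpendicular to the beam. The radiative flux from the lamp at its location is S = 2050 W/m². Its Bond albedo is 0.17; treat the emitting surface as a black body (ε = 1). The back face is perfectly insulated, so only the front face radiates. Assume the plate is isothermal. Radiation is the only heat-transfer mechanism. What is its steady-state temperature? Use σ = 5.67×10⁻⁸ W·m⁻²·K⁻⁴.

At equilibrium, absorbed power = emitted power.
Absorbing cross-section = A = 0.01460 m²; emitting surface = A = 0.01460 m² (ratio 1).
(1−a)S·A_cross = εσ·A_surf·T⁴  ⇒  T⁴ = (1−a)S/(1σ).
T⁴ = 0.830·2050/(1·5.67×10⁻⁸) = 3.001×10¹⁰ K⁴.
T = (3.001×10¹⁰)^(1/4).

T ≈ 416 K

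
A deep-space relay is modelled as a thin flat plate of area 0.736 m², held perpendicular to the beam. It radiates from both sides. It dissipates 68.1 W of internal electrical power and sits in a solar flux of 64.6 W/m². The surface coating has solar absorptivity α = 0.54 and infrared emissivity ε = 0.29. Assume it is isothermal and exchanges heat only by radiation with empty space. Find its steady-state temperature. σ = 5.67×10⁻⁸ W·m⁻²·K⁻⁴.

At steady state, absorbed solar power + internal power = radiated power.
Absorbed: α·S·A_cross = 0.54·64.6·0.7360 = 25.67 W (cross-section A).
Total input = 25.67 + 68.1 = 93.77 W.
Radiated: εσ·A_surf·T⁴ with A_surf = 2A = 1.472 m².
T⁴ = 93.77/(0.29·5.67×10⁻⁸·1.472) = 3.874×10⁹ K⁴.

T ≈ 249 K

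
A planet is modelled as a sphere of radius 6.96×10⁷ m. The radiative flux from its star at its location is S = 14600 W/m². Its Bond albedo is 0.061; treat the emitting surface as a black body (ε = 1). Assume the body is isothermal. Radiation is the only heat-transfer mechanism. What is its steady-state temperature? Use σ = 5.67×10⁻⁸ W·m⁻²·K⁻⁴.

At equilibrium, absorbed power = emitted power.
Absorbing cross-section = πr² = 1.522×10¹⁶ m²; emitting surface = 4πr² = 6.087×10¹⁶ m² (ratio 4).
(1−a)S·A_cross = εσ·A_surf·T⁴  ⇒  T⁴ = (1−a)S/(4σ).
T⁴ = 0.939·14600/(4·5.67×10⁻⁸) = 6.045×10¹⁰ K⁴.
T = (6.045×10¹⁰)^(1/4).

T ≈ 496 K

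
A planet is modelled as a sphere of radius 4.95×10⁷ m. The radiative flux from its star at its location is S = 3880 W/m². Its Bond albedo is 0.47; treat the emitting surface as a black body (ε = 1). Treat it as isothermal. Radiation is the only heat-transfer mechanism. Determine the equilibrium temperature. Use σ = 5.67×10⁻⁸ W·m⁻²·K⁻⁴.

At equilibrium, absorbed power = emitted power.
Absorbing cross-section = πr² = 7.698×10¹⁵ m²; emitting surface = 4πr² = 3.079×10¹⁶ m² (ratio 4).
(1−a)S·A_cross = εσ·A_surf·T⁴  ⇒  T⁴ = (1−a)S/(4σ).
T⁴ = 0.530·3880/(4·5.67×10⁻⁸) = 9.067×10⁹ K⁴.
T = (9.067×10⁹)^(1/4).

T ≈ 309 K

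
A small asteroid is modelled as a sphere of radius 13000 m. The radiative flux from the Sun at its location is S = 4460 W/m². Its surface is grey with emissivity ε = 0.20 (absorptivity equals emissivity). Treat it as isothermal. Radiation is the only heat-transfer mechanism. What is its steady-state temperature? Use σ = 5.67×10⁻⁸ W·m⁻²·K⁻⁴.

T ≈ 374 K

At equilibrium, absorbed power = emitted power.
Absorbing cross-section = πr² = 5.309×10⁸ m²; emitting surface = 4πr² = 2.124×10⁹ m² (ratio 4).
εS·A_cross = εσ·A_surf·T⁴  ⇒  T⁴ = S/(4σ)   (ε cancels).
T⁴ = 4460/(4·5.67×10⁻⁸) = 1.966×10¹⁰ K⁴.
T = (1.966×10¹⁰)^(1/4).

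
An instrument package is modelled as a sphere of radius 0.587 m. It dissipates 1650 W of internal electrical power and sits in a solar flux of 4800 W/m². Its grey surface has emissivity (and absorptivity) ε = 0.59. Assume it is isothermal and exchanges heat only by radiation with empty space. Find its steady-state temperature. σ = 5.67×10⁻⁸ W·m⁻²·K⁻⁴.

At steady state, absorbed solar power + internal power = radiated power.
Absorbed: α·S·A_cross = 0.59·4800·1.082 = 3066 W (cross-section πr²).
Total input = 3066 + 1650 = 4716 W.
Radiated: εσ·A_surf·T⁴ with A_surf = 4πr² = 4.330 m².
T⁴ = 4716/(0.59·5.67×10⁻⁸·4.330) = 3.256×10¹⁰ K⁴.

T ≈ 425 K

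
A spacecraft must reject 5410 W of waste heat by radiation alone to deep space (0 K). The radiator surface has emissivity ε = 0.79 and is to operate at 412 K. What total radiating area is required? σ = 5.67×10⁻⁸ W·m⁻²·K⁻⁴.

A ≈ 4.19 m²

P = εσA T⁴ ⇒ A = P/(εσT⁴).
T⁴ = 2.881×10¹⁰ K⁴.
A = 5410/(0.79 × 5.67×10⁻⁸ × 2.881×10¹⁰).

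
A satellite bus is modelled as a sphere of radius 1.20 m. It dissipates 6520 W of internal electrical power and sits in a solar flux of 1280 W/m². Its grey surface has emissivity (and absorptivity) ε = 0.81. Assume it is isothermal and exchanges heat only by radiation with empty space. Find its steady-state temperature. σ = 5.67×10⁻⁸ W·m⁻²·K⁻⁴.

T ≈ 341 K

At steady state, absorbed solar power + internal power = radiated power.
Absorbed: α·S·A_cross = 0.81·1280·4.524 = 4690 W (cross-section πr²).
Total input = 4690 + 6520 = 11210 W.
Radiated: εσ·A_surf·T⁴ with A_surf = 4πr² = 18.10 m².
T⁴ = 11210/(0.81·5.67×10⁻⁸·18.10) = 1.349×10¹⁰ K⁴.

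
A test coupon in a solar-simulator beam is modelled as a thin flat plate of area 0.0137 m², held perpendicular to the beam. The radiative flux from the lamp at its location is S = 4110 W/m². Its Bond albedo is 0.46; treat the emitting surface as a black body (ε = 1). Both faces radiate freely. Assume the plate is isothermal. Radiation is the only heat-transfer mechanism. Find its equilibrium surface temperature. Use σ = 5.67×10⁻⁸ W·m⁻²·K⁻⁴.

T ≈ 374 K

At equilibrium, absorbed power = emitted power.
Absorbing cross-section = A = 0.01370 m²; emitting surface = 2A = 0.02740 m² (ratio 2).
(1−a)S·A_cross = εσ·A_surf·T⁴  ⇒  T⁴ = (1−a)S/(2σ).
T⁴ = 0.540·4110/(2·5.67×10⁻⁸) = 1.957×10¹⁰ K⁴.
T = (1.957×10¹⁰)^(1/4).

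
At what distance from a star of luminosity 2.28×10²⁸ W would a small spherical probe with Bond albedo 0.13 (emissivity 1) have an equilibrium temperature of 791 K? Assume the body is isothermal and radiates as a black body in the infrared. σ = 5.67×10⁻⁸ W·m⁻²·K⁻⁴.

For an isothermal black-emitting sphere, (1−a)S·πr² = σ·4πr²·T⁴ ⇒ S = 4σT⁴/(1−a).
S = 4·5.67×10⁻⁸·(791)⁴/0.870 = 1.021×10⁵ W/m².
Flux falls as S = L/(4πd²), so d = √(L/(4πS)) = √(2.28×10²⁸/(4π·1.021×10⁵)).

d ≈ 1.33×10¹¹ m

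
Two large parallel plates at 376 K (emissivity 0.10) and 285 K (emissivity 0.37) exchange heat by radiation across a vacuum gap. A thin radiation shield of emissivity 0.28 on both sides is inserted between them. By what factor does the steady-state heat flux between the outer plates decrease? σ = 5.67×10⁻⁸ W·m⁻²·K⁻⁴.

factor ≈ 1.52

Without shield: q₀ = σΔ(T⁴)/(1/ε₁+1/ε₂−1) with denominator 11.70.
With shield the two gaps are in series; the resistances add: (1/ε₁+1/ε_s−1)+(1/ε_s+1/ε₂−1) = 12.57+5.274 = 17.85.
Heat-flux ratio q₀/q = 17.85/11.70.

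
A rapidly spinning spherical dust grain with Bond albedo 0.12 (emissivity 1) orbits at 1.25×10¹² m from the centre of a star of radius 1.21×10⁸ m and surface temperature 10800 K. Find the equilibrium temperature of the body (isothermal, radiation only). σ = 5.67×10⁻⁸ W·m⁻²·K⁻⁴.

T ≈ 72.8 K

The star's surface emits σT_*⁴; at distance d the flux is S = σT_*⁴(R_*/d)².
S = 5.67×10⁻⁸·(10800)⁴·(1.21×10⁸/1.25×10¹²)² = 7.228 W/m².
For an isothermal sphere T⁴ = (1−a)S/(4σ) = 2.805×10⁷ K⁴.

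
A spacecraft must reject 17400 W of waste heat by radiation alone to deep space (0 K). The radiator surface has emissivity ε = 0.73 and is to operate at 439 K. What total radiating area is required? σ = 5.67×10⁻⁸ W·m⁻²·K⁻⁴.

A ≈ 11.3 m²

P = εσA T⁴ ⇒ A = P/(εσT⁴).
T⁴ = 3.714×10¹⁰ K⁴.
A = 17400/(0.73 × 5.67×10⁻⁸ × 3.714×10¹⁰).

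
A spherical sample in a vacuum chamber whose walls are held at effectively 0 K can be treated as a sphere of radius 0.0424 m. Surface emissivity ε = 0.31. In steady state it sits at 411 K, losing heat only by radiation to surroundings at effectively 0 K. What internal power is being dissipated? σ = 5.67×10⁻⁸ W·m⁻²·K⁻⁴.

P ≈ 11.3 W

Steady state: P = εσA T⁴.
A = 4πr² = 0.02259 m²; T⁴ = (411)⁴ = 2.853×10¹⁰ K⁴.
P = 0.31 × 5.67×10⁻⁸ × 0.02259 × 2.853×10¹⁰.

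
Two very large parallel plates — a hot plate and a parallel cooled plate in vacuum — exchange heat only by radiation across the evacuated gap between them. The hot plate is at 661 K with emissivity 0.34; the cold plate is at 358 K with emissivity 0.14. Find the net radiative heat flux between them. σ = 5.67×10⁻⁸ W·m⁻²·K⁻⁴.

For two infinite grey parallel plates, q = σ(T₁⁴ − T₂⁴)/(1/ε₁ + 1/ε₂ − 1).
T₁⁴ − T₂⁴ = 1.909×10¹¹ − 1.643×10¹⁰ = 1.745×10¹¹ K⁴.
1/ε₁ + 1/ε₂ − 1 = 2.941 + 7.143 − 1 = 9.084.
q = 5.67×10⁻⁸ × 1.745×10¹¹ / 9.084.

q ≈ 1090 W/m²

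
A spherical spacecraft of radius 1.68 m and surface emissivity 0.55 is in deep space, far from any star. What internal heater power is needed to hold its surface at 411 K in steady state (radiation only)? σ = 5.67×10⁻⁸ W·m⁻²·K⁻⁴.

P ≈ 31600 W

P = εσ·4πr²·T⁴.
4πr² = 35.47 m²; T⁴ = 2.853×10¹⁰ K⁴.
P = 0.55·5.67×10⁻⁸·35.47·2.853×10¹⁰.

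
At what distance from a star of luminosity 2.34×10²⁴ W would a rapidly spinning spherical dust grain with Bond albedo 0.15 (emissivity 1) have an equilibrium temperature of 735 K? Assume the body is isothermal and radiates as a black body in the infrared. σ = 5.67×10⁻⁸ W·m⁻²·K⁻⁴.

d ≈ 1.55×10⁹ m

For an isothermal black-emitting sphere, (1−a)S·πr² = σ·4πr²·T⁴ ⇒ S = 4σT⁴/(1−a).
S = 4·5.67×10⁻⁸·(735)⁴/0.850 = 77870 W/m².
Flux falls as S = L/(4πd²), so d = √(L/(4πS)) = √(2.34×10²⁴/(4π·77870)).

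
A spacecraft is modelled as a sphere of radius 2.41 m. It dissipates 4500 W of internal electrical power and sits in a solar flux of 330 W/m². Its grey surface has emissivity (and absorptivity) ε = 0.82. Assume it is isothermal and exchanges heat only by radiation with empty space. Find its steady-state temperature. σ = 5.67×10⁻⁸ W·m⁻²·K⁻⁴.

T ≈ 230 K

At steady state, absorbed solar power + internal power = radiated power.
Absorbed: α·S·A_cross = 0.82·330·18.25 = 4938 W (cross-section πr²).
Total input = 4938 + 4500 = 9438 W.
Radiated: εσ·A_surf·T⁴ with A_surf = 4πr² = 72.99 m².
T⁴ = 9438/(0.82·5.67×10⁻⁸·72.99) = 2.781×10⁹ K⁴.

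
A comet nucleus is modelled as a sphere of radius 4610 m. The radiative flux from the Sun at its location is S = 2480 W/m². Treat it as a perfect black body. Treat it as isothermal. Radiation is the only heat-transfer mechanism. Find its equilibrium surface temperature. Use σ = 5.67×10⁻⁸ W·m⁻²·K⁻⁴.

T ≈ 323 K

At equilibrium, absorbed power = emitted power.
Absorbing cross-section = πr² = 6.677×10⁷ m²; emitting surface = 4πr² = 2.671×10⁸ m² (ratio 4).
S·A_cross = εσ·A_surf·T⁴  ⇒  T⁴ = S/(4σ).
T⁴ = 1.00·2480/(4·5.67×10⁻⁸) = 1.093×10¹⁰ K⁴.
T = (1.093×10¹⁰)^(1/4).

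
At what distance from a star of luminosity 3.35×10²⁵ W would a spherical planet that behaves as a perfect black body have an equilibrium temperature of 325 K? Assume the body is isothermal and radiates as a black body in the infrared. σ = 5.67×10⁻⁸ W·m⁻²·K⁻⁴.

For an isothermal black-emitting sphere, (1−a)S·πr² = σ·4πr²·T⁴ ⇒ S = 4σT⁴/(1−a).
S = 4·5.67×10⁻⁸·(325)⁴/1.00 = 2530 W/m².
Flux falls as S = L/(4πd²), so d = √(L/(4πS)) = √(3.35×10²⁵/(4π·2530)).

d ≈ 3.25×10¹⁰ m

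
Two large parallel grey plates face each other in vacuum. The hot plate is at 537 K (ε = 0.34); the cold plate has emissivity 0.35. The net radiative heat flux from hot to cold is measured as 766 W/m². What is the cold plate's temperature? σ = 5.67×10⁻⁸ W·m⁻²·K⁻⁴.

q = σ(T₁⁴ − T₂⁴)/(1/ε₁ + 1/ε₂ − 1); denominator = 4.798.
T₂⁴ = T₁⁴ − q·(1/ε₁+1/ε₂−1)/σ = 8.316×10¹⁰ − 766·4.798/5.67×10⁻⁸
    = 1.833×10¹⁰ K⁴.

T₂ ≈ 368 K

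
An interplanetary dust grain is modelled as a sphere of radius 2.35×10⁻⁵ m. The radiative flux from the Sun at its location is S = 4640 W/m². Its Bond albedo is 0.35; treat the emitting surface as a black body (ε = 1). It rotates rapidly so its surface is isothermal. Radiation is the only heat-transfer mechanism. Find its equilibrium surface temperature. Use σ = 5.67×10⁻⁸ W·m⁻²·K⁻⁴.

T ≈ 340 K

At equilibrium, absorbed power = emitted power.
Absorbing cross-section = πr² = 1.735×10⁻⁹ m²; emitting surface = 4πr² = 6.940×10⁻⁹ m² (ratio 4).
(1−a)S·A_cross = εσ·A_surf·T⁴  ⇒  T⁴ = (1−a)S/(4σ).
T⁴ = 0.650·4640/(4·5.67×10⁻⁸) = 1.330×10¹⁰ K⁴.
T = (1.330×10¹⁰)^(1/4).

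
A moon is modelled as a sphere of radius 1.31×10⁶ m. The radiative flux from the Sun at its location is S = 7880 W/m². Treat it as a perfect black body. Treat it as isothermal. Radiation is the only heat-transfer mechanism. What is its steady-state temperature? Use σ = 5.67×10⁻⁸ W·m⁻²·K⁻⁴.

At equilibrium, absorbed power = emitted power.
Absorbing cross-section = πr² = 5.391×10¹² m²; emitting surface = 4πr² = 2.157×10¹³ m² (ratio 4).
S·A_cross = εσ·A_surf·T⁴  ⇒  T⁴ = S/(4σ).
T⁴ = 1.00·7880/(4·5.67×10⁻⁸) = 3.474×10¹⁰ K⁴.
T = (3.474×10¹⁰)^(1/4).

T ≈ 432 K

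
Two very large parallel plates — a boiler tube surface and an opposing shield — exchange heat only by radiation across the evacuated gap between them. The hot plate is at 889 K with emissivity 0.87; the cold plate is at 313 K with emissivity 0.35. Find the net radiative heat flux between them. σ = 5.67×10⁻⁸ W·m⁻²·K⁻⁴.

q ≈ 11600 W/m²

For two infinite grey parallel plates, q = σ(T₁⁴ − T₂⁴)/(1/ε₁ + 1/ε₂ − 1).
T₁⁴ − T₂⁴ = 6.246×10¹¹ − 9.598×10⁹ = 6.150×10¹¹ K⁴.
1/ε₁ + 1/ε₂ − 1 = 1.149 + 2.857 − 1 = 3.007.
q = 5.67×10⁻⁸ × 6.150×10¹¹ / 3.007.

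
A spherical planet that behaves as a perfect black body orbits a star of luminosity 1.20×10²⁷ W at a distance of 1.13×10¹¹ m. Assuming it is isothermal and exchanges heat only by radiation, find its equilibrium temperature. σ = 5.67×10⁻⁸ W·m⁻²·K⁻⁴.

T ≈ 426 K

First find the stellar flux at distance d: S = L/(4πd²) = 1.20×10²⁷/(4π·(1.13×10¹¹)²) = 7478 W/m².
For an isothermal sphere, absorbed (1−a)S·πr² = emitted σ·4πr²·T⁴, so T⁴ = (1−a)S/(4σ).
T⁴ = 1.00·7478/(4·5.67×10⁻⁸) = 3.297×10¹⁰ K⁴.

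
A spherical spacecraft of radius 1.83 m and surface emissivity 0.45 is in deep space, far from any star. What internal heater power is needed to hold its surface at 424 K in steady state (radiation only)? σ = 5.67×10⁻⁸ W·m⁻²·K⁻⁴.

P ≈ 34700 W

P = εσ·4πr²·T⁴.
4πr² = 42.08 m²; T⁴ = 3.232×10¹⁰ K⁴.
P = 0.45·5.67×10⁻⁸·42.08·3.232×10¹⁰.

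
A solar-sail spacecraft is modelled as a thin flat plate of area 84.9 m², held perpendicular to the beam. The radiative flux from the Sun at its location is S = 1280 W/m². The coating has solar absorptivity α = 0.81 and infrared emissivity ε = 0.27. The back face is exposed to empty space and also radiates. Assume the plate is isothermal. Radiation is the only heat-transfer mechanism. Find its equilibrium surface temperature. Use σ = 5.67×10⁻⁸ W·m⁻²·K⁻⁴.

At equilibrium, absorbed power = emitted power.
Absorbing cross-section = A = 84.90 m²; emitting surface = 2A = 169.8 m² (ratio 2).
αS·A_cross = εσ·A_surf·T⁴  ⇒  T⁴ = αS/(ε·2σ).
T⁴ = 0.810·1280/(0.27·2·5.67×10⁻⁸) = 3.386×10¹⁰ K⁴.
T = (3.386×10¹⁰)^(1/4).

T ≈ 429 K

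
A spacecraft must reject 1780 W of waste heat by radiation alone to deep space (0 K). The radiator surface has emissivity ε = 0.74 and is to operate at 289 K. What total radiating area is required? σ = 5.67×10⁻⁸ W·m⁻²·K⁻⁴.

P = εσA T⁴ ⇒ A = P/(εσT⁴).
T⁴ = 6.976×10⁹ K⁴.
A = 1780/(0.74 × 5.67×10⁻⁸ × 6.976×10⁹).

A ≈ 6.08 m²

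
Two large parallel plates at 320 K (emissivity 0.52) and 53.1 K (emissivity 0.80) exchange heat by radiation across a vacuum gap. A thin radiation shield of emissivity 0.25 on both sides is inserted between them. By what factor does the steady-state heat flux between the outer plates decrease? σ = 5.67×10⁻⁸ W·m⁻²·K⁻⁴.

Without shield: q₀ = σΔ(T⁴)/(1/ε₁+1/ε₂−1) with denominator 2.173.
With shield the two gaps are in series; the resistances add: (1/ε₁+1/ε_s−1)+(1/ε_s+1/ε₂−1) = 4.923+4.250 = 9.173.
Heat-flux ratio q₀/q = 9.173/2.173.

factor ≈ 4.22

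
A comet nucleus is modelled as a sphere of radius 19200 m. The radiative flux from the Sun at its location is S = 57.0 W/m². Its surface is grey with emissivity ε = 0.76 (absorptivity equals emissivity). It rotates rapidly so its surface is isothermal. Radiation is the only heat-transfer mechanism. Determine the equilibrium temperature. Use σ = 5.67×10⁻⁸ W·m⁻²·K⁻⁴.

T ≈ 126 K

At equilibrium, absorbed power = emitted power.
Absorbing cross-section = πr² = 1.158×10⁹ m²; emitting surface = 4πr² = 4.632×10⁹ m² (ratio 4).
εS·A_cross = εσ·A_surf·T⁴  ⇒  T⁴ = S/(4σ)   (ε cancels).
T⁴ = 57.0/(4·5.67×10⁻⁸) = 2.513×10⁸ K⁴.
T = (2.513×10⁸)^(1/4).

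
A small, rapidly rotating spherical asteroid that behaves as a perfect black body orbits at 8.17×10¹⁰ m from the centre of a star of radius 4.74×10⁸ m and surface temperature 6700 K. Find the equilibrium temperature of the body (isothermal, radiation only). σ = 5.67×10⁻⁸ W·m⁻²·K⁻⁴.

T ≈ 361 K

The star's surface emits σT_*⁴; at distance d the flux is S = σT_*⁴(R_*/d)².
S = 5.67×10⁻⁸·(6700)⁴·(4.74×10⁸/8.17×10¹⁰)² = 3846 W/m².
For an isothermal sphere T⁴ = (1−a)S/(4σ) = 1.696×10¹⁰ K⁴.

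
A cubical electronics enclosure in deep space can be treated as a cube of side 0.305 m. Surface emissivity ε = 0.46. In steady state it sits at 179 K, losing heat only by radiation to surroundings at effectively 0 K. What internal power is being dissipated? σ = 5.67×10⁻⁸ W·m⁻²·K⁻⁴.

P ≈ 14.9 W

Steady state: P = εσA T⁴.
A = 6L² = 0.5582 m²; T⁴ = (179)⁴ = 1.027×10⁹ K⁴.
P = 0.46 × 5.67×10⁻⁸ × 0.5582 × 1.027×10⁹.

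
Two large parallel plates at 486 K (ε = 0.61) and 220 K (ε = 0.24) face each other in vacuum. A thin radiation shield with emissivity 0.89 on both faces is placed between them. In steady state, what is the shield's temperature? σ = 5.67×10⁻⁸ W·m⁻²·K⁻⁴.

In steady state the net flux on the hot side equals that on the cold side.
σ(T₁⁴−T_s⁴)/D₁ = σ(T_s⁴−T₂⁴)/D₂, with D₁ = 1/ε₁+1/ε_s−1 = 1.763, D₂ = 1/ε_s+1/ε₂−1 = 4.290.
Solve for T_s⁴: T_s⁴ = (D₂·T₁⁴ + D₁·T₂⁴)/(D₁+D₂) = 4.022×10¹⁰ K⁴.

T_s ≈ 448 K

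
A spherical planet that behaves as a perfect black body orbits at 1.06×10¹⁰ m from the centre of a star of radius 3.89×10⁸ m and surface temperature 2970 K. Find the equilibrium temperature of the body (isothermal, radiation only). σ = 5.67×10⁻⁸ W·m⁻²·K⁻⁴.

T ≈ 402 K

The star's surface emits σT_*⁴; at distance d the flux is S = σT_*⁴(R_*/d)².
S = 5.67×10⁻⁸·(2970)⁴·(3.89×10⁸/1.06×10¹⁰)² = 5942 W/m².
For an isothermal sphere T⁴ = (1−a)S/(4σ) = 2.620×10¹⁰ K⁴.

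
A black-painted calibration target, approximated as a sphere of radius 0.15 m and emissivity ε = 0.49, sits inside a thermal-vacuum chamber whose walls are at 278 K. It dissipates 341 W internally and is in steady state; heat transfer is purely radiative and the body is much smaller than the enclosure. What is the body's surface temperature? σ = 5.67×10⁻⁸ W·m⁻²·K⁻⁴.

For a small grey body in a large enclosure, net radiated power = εσA(T⁴ − T_w⁴).
Steady state: P = εσA(T⁴ − T_w⁴) with A = 4πr² = 0.2827 m².
T⁴ = P/(εσA) + T_w⁴ = 341/(0.49·5.67×10⁻⁸·0.2827) + (278)⁴
    = 4.341×10¹⁰ + 5.973×10⁹ = 4.938×10¹⁰ K⁴.

T ≈ 471 K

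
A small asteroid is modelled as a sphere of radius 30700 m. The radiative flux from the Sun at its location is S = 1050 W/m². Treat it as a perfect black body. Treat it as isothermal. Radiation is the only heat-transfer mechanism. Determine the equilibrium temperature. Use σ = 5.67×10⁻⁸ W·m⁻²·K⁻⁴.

T ≈ 261 K

At equilibrium, absorbed power = emitted power.
Absorbing cross-section = πr² = 2.961×10⁹ m²; emitting surface = 4πr² = 1.184×10¹⁰ m² (ratio 4).
S·A_cross = εσ·A_surf·T⁴  ⇒  T⁴ = S/(4σ).
T⁴ = 1.00·1050/(4·5.67×10⁻⁸) = 4.630×10⁹ K⁴.
T = (4.630×10⁹)^(1/4).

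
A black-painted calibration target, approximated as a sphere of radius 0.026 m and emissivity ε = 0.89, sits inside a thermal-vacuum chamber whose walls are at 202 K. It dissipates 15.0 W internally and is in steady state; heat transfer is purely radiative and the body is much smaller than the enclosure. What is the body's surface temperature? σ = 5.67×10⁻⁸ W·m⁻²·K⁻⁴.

For a small grey body in a large enclosure, net radiated power = εσA(T⁴ − T_w⁴).
Steady state: P = εσA(T⁴ − T_w⁴) with A = 4πr² = 0.008495 m².
T⁴ = P/(εσA) + T_w⁴ = 15.0/(0.89·5.67×10⁻⁸·0.008495) + (202)⁴
    = 3.499×10¹⁰ + 1.665×10⁹ = 3.666×10¹⁰ K⁴.

T ≈ 438 K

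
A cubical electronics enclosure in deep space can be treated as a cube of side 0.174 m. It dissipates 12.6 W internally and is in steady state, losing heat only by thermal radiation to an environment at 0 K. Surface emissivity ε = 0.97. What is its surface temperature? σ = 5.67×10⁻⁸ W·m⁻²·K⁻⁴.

Steady state: internal power = radiated power, P = εσA T⁴.
Radiating area A = 6L² = 0.1817 m².
T⁴ = P/(εσA) = 12.6/(0.97·5.67×10⁻⁸·0.1817) = 1.261×10⁹ K⁴.
T = (1.261×10⁹)^(1/4).

T ≈ 188 K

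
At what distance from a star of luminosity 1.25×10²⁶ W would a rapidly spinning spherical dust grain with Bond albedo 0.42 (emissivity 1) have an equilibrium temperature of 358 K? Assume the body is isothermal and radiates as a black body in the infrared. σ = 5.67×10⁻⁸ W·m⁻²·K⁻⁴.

d ≈ 3.94×10¹⁰ m

For an isothermal black-emitting sphere, (1−a)S·πr² = σ·4πr²·T⁴ ⇒ S = 4σT⁴/(1−a).
S = 4·5.67×10⁻⁸·(358)⁴/0.580 = 6423 W/m².
Flux falls as S = L/(4πd²), so d = √(L/(4πS)) = √(1.25×10²⁶/(4π·6423)).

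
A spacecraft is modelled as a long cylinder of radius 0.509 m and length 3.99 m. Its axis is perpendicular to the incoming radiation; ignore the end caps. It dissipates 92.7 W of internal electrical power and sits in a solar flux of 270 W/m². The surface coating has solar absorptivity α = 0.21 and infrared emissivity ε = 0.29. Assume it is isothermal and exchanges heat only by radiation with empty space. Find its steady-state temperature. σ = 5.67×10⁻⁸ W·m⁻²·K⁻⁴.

T ≈ 198 K

At steady state, absorbed solar power + internal power = radiated power.
Absorbed: α·S·A_cross = 0.21·270·4.062 = 230.3 W (cross-section 2rL).
Total input = 230.3 + 92.7 = 323.0 W.
Radiated: εσ·A_surf·T⁴ with A_surf = 2πrL = 12.76 m².
T⁴ = 323.0/(0.29·5.67×10⁻⁸·12.76) = 1.539×10⁹ K⁴.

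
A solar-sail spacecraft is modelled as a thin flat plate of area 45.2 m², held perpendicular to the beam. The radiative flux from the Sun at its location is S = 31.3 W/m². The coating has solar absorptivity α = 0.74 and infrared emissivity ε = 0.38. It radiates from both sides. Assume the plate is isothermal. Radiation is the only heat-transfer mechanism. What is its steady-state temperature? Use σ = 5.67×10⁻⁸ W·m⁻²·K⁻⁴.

T ≈ 152 K

At equilibrium, absorbed power = emitted power.
Absorbing cross-section = A = 45.20 m²; emitting surface = 2A = 90.40 m² (ratio 2).
αS·A_cross = εσ·A_surf·T⁴  ⇒  T⁴ = αS/(ε·2σ).
T⁴ = 0.740·31.3/(0.38·2·5.67×10⁻⁸) = 5.375×10⁸ K⁴.
T = (5.375×10⁸)^(1/4).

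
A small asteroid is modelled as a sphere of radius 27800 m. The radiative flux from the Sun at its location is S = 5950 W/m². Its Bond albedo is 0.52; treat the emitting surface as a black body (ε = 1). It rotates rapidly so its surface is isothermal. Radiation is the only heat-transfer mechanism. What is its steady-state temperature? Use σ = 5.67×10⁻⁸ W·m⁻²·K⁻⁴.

At equilibrium, absorbed power = emitted power.
Absorbing cross-section = πr² = 2.428×10⁹ m²; emitting surface = 4πr² = 9.712×10⁹ m² (ratio 4).
(1−a)S·A_cross = εσ·A_surf·T⁴  ⇒  T⁴ = (1−a)S/(4σ).
T⁴ = 0.480·5950/(4·5.67×10⁻⁸) = 1.259×10¹⁰ K⁴.
T = (1.259×10¹⁰)^(1/4).

T ≈ 335 K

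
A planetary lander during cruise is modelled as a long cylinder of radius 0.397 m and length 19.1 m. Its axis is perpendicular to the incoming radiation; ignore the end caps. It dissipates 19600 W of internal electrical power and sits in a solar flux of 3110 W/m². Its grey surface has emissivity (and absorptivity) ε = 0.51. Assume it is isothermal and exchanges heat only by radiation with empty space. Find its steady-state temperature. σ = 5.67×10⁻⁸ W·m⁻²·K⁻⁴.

At steady state, absorbed solar power + internal power = radiated power.
Absorbed: α·S·A_cross = 0.51·3110·15.17 = 24050 W (cross-section 2rL).
Total input = 24050 + 19600 = 43650 W.
Radiated: εσ·A_surf·T⁴ with A_surf = 2πrL = 47.64 m².
T⁴ = 43650/(0.51·5.67×10⁻⁸·47.64) = 3.169×10¹⁰ K⁴.

T ≈ 422 K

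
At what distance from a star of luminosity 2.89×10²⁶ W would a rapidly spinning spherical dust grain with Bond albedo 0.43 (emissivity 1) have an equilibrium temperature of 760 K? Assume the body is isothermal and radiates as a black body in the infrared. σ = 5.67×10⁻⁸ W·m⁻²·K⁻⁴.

For an isothermal black-emitting sphere, (1−a)S·πr² = σ·4πr²·T⁴ ⇒ S = 4σT⁴/(1−a).
S = 4·5.67×10⁻⁸·(760)⁴/0.570 = 1.327×10⁵ W/m².
Flux falls as S = L/(4πd²), so d = √(L/(4πS)) = √(2.89×10²⁶/(4π·1.327×10⁵)).

d ≈ 1.32×10¹⁰ m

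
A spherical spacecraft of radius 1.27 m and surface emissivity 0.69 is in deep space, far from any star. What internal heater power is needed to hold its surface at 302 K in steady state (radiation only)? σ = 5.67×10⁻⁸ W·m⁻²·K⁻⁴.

P = εσ·4πr²·T⁴.
4πr² = 20.27 m²; T⁴ = 8.318×10⁹ K⁴.
P = 0.69·5.67×10⁻⁸·20.27·8.318×10⁹.

P ≈ 6600 W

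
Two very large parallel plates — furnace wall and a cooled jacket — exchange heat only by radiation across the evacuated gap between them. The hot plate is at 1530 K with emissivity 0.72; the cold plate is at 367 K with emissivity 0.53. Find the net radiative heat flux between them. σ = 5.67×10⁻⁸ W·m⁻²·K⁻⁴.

For two infinite grey parallel plates, q = σ(T₁⁴ − T₂⁴)/(1/ε₁ + 1/ε₂ − 1).
T₁⁴ − T₂⁴ = 5.480×10¹² − 1.814×10¹⁰ = 5.462×10¹² K⁴.
1/ε₁ + 1/ε₂ − 1 = 1.389 + 1.887 − 1 = 2.276.
q = 5.67×10⁻⁸ × 5.462×10¹² / 2.276.

q ≈ 1.36×10⁵ W/m²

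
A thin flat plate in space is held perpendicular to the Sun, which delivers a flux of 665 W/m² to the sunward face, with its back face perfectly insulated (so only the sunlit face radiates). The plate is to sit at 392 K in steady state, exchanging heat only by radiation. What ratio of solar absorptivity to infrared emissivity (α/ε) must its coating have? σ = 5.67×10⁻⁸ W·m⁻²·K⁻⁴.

Balance: αS·A = εσ·1A·T⁴ ⇒ α/ε = σT⁴/S.
α/ε = 5.67×10⁻⁸·(392)⁴/665 = 5.67×10⁻⁸·2.361×10¹⁰/665.

α/ε ≈ 2.01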